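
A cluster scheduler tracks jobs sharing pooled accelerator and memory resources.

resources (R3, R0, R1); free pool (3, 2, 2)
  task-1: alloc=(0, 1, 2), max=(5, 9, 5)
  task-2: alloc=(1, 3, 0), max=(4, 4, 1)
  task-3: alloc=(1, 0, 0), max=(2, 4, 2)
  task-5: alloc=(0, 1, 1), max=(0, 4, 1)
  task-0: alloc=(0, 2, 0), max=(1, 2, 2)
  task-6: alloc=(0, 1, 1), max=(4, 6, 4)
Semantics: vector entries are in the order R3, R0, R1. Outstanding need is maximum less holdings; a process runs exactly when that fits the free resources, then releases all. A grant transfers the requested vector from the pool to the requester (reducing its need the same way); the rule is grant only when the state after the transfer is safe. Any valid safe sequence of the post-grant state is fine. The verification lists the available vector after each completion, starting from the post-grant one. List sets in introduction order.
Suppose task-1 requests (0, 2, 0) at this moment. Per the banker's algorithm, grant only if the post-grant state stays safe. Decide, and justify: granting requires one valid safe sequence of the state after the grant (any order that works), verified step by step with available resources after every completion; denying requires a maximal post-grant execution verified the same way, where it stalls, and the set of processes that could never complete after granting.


GRANT: granting preserves safety; a valid post-grant sequence is task-0, task-2, task-5, task-6, task-3, task-1.
Key observation: even at the reduced pool (3, 0, 2), task-0 fits immediately, so safety survives the grant.
Step-by-step check of the post-grant state:
  pool = (3, 0, 2)
  task-0: need (1, 0, 2) fits (3, 0, 2); releases (0, 2, 0), pool now (3, 2, 2)
  task-2: need (3, 1, 1) fits (3, 2, 2); releases (1, 3, 0), pool now (4, 5, 2)
  task-5: need (0, 3, 0) fits (4, 5, 2); releases (0, 1, 1), pool now (4, 6, 3)
  task-6: need (4, 5, 3) fits (4, 6, 3); releases (0, 1, 1), pool now (4, 7, 4)
  task-3: need (1, 4, 2) fits (4, 7, 4); releases (1, 0, 0), pool now (5, 7, 4)
  task-1: need (5, 6, 3) fits (5, 7, 4); releases (0, 3, 2), pool now (5, 10, 6)


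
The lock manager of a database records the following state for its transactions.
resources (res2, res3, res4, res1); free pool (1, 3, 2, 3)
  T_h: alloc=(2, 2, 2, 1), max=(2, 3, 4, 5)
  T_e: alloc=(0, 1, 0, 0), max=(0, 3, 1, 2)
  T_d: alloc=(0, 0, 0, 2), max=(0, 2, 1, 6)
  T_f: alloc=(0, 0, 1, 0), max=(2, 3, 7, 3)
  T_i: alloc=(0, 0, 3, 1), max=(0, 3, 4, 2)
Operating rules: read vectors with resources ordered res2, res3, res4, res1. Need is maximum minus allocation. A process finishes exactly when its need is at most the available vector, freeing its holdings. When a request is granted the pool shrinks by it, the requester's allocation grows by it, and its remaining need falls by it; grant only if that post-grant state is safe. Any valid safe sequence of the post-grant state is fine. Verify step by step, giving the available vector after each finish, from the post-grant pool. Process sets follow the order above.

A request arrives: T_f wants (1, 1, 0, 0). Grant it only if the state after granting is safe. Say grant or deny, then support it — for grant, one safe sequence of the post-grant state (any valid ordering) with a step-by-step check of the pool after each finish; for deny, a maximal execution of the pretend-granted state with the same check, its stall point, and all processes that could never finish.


GRANT — the state after the grant stays safe, e.g. via T_e, T_i, T_h, T_d, T_f.
Key observation: with (0, 2, 2, 3) left after the transfer, T_e can run at once — the state stays safe.
Check on the post-grant state, step by step:
  pool = (0, 2, 2, 3)
  T_e needs (0, 2, 1, 2) <= (0, 2, 2, 3) -> finishes; pool += (0, 1, 0, 0) = (0, 3, 2, 3)
  T_i needs (0, 3, 1, 1) <= (0, 3, 2, 3) -> finishes; pool += (0, 0, 3, 1) = (0, 3, 5, 4)
  T_h needs (0, 1, 2, 4) <= (0, 3, 5, 4) -> finishes; pool += (2, 2, 2, 1) = (2, 5, 7, 5)
  T_d needs (0, 2, 1, 4) <= (2, 5, 7, 5) -> finishes; pool += (0, 0, 0, 2) = (2, 5, 7, 7)
  T_f needs (1, 2, 6, 3) <= (2, 5, 7, 7) -> finishes; pool += (1, 1, 1, 0) = (3, 6, 8, 7)


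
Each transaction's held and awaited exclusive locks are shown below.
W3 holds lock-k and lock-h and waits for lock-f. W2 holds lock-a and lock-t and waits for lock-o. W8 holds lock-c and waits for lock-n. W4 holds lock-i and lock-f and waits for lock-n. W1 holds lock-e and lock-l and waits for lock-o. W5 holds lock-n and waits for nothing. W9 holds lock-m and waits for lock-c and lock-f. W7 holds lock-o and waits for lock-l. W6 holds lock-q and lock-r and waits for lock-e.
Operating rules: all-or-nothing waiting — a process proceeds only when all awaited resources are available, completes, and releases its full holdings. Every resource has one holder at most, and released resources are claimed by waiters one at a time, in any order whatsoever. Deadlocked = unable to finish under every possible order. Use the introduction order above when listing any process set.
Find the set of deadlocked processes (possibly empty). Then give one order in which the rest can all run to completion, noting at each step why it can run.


Deadlocked set: W2, W1, W7 and W6.
Key observation: nobody on the ring W7 -> W1 -> W7 can start until another member finishes, which never happens; W2 and W6 wait into the deadlock from upstream.
A valid finishing order for the others: W5, W8, W4, W3, W9.
Walking it through:
  W5: no waits; runs immediately, freeing lock-n
  run W8 (all its waits — lock-n — are resolved); releases lock-c
  run W4 (all its waits — lock-n — are resolved); releases lock-i and lock-f
  run W3 (all its waits — lock-f — are resolved); releases lock-k and lock-h
  run W9 (all its waits — lock-c and lock-f — are resolved); releases lock-m


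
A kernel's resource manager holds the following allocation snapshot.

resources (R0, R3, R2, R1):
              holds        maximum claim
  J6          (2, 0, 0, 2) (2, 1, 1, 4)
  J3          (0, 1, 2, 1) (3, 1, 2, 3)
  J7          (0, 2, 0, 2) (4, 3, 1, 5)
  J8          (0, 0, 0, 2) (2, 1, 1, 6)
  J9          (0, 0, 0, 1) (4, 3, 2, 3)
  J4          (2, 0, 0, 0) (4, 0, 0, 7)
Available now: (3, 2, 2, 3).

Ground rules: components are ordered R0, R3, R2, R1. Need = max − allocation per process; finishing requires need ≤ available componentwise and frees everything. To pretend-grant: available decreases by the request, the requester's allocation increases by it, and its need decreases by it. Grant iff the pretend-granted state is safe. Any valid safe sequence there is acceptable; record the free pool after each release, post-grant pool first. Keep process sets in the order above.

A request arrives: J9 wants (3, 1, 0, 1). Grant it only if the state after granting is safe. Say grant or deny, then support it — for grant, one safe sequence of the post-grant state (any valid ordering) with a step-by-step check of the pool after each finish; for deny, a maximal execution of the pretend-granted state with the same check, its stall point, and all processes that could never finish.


DENY. Granting would leave the state unsafe.
Key observation: after J6, J8 the pool peaks at (2, 1, 2, 6), and each blocked process is short somewhere: J3 on R0; J7 on R0; J9 on R3; J4 on R1.
After a pretend grant, a maximal execution: J6, J8 — then nothing else fits. Verifying each step:
  pool = (0, 1, 2, 2)
  J6: need (0, 1, 1, 2) fits (0, 1, 2, 2); releases (2, 0, 0, 2), pool now (2, 1, 2, 4)
  J8: need (2, 1, 1, 4) fits (2, 1, 2, 4); releases (0, 0, 0, 2), pool now (2, 1, 2, 6)
  blocked: J3 wants (3, 0, 0, 2), pool (2, 1, 2, 6) — not enough R0
  blocked: J7 wants (4, 1, 1, 3), pool (2, 1, 2, 6) — not enough R0
  blocked: J9 wants (1, 2, 2, 1), pool (2, 1, 2, 6) — not enough R3
  blocked: J4 wants (2, 0, 0, 7), pool (2, 1, 2, 6) — not enough R1
Post-grant, the permanently blocked set is J3, J7, J9 and J4.


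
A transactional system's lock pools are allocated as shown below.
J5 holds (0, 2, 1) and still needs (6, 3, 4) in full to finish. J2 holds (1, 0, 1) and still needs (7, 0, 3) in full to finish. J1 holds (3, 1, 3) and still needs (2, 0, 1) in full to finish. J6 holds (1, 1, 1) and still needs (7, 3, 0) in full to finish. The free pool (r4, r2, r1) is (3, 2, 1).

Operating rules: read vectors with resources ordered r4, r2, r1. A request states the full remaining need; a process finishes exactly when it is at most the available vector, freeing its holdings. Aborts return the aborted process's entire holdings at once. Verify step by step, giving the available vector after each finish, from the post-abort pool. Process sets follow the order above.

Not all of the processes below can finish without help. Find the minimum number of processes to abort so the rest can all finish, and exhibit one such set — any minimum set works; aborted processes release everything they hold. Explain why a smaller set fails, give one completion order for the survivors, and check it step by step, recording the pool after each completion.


Abort J6.
Key observation: J2 could never have finished before the abort; with (1, 1, 1) returned by J6, it fits at step 3.
No smaller set exists: with zero aborts the deadlock remains.
The survivors complete as J1, J5, J2. Check, step by step (starting from the post-abort pool):
  pool = (4, 3, 2)
  J1 needs (2, 0, 1) <= (4, 3, 2) -> finishes; pool += (3, 1, 3) = (7, 4, 5)
  J5 needs (6, 3, 4) <= (7, 4, 5) -> finishes; pool += (0, 2, 1) = (7, 6, 6)
  J2 needs (7, 0, 3) <= (7, 6, 6) -> finishes; pool += (1, 0, 1) = (8, 6, 7)


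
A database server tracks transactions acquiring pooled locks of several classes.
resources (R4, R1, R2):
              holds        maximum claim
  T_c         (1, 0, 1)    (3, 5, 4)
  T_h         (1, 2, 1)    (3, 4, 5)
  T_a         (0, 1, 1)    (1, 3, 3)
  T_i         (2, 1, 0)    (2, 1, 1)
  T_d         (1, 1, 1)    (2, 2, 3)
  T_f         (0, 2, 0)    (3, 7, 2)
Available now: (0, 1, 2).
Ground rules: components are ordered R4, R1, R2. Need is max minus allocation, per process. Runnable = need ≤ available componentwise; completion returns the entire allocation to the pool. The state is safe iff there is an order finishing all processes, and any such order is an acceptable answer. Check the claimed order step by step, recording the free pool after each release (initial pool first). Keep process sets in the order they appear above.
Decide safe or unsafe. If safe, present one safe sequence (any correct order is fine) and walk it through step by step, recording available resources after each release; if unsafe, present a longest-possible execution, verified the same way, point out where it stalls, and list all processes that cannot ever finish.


SAFE — a valid safe sequence is T_i, T_d, T_a, T_h, T_f, T_c.
Key observation: reading the order forward, T_d is the first process whose need (1, 1, 2) meets the free pool (2, 2, 2) exactly on a resource it requests.
Walking it through:
  pool = (0, 1, 2)
  run T_i (needs (0, 0, 1), free (0, 1, 2)); after release of (2, 1, 0) the pool is (2, 2, 2)
  run T_d (needs (1, 1, 2), free (2, 2, 2)); after release of (1, 1, 1) the pool is (3, 3, 3)
  run T_a (needs (1, 2, 2), free (3, 3, 3)); after release of (0, 1, 1) the pool is (3, 4, 4)
  run T_h (needs (2, 2, 4), free (3, 4, 4)); after release of (1, 2, 1) the pool is (4, 6, 5)
  run T_f (needs (3, 5, 2), free (4, 6, 5)); after release of (0, 2, 0) the pool is (4, 8, 5)
  run T_c (needs (2, 5, 3), free (4, 8, 5)); after release of (1, 0, 1) the pool is (5, 8, 6)


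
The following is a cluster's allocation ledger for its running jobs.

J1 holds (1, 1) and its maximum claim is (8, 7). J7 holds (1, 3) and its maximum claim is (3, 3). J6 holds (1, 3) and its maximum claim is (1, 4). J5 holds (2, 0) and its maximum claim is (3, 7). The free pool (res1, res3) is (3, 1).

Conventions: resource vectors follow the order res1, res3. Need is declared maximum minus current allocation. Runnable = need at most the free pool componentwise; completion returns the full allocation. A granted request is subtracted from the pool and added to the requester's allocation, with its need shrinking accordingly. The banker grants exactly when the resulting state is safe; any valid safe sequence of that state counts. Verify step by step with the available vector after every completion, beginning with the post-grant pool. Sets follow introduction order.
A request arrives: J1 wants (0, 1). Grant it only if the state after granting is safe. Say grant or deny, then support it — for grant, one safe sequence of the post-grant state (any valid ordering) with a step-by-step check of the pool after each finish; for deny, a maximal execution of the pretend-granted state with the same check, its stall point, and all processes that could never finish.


DENY. Granting would leave the state unsafe.
Key observation: after J7, J6 the pool peaks at (5, 6), and each blocked process is short somewhere: J1 on res1; J5 on res3.
Pretend the grant happened; the run J7, J6 goes as far as possible. Walking it through:
  pool = (3, 0)
  J7: need (2, 0) fits (3, 0); releases (1, 3), pool now (4, 3)
  J6: need (0, 1) fits (4, 3); releases (1, 3), pool now (5, 6)
  blocked: J1 wants (7, 5), pool (5, 6) — not enough res1
  blocked: J5 wants (1, 7), pool (5, 6) — not enough res3
Had the request been granted, J1 and J5 could never finish.


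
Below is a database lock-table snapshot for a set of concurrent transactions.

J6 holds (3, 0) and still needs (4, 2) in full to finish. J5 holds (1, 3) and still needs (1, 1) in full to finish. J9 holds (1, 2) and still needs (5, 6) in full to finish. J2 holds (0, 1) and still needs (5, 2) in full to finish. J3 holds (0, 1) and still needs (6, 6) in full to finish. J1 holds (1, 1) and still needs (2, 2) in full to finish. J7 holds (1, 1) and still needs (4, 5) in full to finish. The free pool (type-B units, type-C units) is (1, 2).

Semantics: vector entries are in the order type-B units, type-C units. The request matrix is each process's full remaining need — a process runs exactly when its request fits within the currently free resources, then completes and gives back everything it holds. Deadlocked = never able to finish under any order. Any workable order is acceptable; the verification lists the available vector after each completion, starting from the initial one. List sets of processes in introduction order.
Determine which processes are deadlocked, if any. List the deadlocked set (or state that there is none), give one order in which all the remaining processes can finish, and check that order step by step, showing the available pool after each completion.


Deadlocked: J6, J9, J2, J3 and J7.
Key observation: even finishing J5, J1 leaves just (3, 6) free — too little type-B units for any of the remaining processes.
The rest can finish in the order J5, J1. Verifying each step:
  pool = (1, 2)
  J5: need (1, 1) fits (1, 2); releases (1, 3), pool now (2, 5)
  J1: need (2, 2) fits (2, 5); releases (1, 1), pool now (3, 6)
The stuck group stays short no matter what:
  J6 cannot run: need (4, 2) vs free (3, 6) (insufficient type-B units)
  J9 cannot run: need (5, 6) vs free (3, 6) (insufficient type-B units)
  J2 cannot run: need (5, 2) vs free (3, 6) (insufficient type-B units)
  J3 cannot run: need (6, 6) vs free (3, 6) (insufficient type-B units)
  J7 cannot run: need (4, 5) vs free (3, 6) (insufficient type-B units)


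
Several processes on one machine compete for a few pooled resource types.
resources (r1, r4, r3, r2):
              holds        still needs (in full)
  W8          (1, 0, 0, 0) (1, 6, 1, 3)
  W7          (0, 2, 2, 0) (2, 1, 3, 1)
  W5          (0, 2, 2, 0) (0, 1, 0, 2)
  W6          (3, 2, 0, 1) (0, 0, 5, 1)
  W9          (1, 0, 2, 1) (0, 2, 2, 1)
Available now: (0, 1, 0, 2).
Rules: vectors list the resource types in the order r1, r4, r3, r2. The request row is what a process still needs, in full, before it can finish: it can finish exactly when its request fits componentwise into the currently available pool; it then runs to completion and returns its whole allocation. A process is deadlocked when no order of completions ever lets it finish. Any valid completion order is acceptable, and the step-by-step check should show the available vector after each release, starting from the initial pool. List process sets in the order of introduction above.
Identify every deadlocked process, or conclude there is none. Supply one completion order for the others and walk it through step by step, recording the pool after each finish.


Deadlocked set: W8, W7 and W6.
Key observation: after W5, W9 the pool peaks at (1, 3, 4, 3), and each blocked process is short somewhere: W8 on r4; W7 on r1; W6 on r3.
One completion order for the rest: W5, W9. Verifying each step:
  pool = (0, 1, 0, 2)
  W5: need (0, 1, 0, 2) fits (0, 1, 0, 2); releases (0, 2, 2, 0), pool now (0, 3, 2, 2)
  W9: need (0, 2, 2, 1) fits (0, 3, 2, 2); releases (1, 0, 2, 1), pool now (1, 3, 4, 3)
The stuck group stays short no matter what:
  blocked: W8 wants (1, 6, 1, 3), pool (1, 3, 4, 3) — not enough r4
  blocked: W7 wants (2, 1, 3, 1), pool (1, 3, 4, 3) — not enough r1
  blocked: W6 wants (0, 0, 5, 1), pool (1, 3, 4, 3) — not enough r3


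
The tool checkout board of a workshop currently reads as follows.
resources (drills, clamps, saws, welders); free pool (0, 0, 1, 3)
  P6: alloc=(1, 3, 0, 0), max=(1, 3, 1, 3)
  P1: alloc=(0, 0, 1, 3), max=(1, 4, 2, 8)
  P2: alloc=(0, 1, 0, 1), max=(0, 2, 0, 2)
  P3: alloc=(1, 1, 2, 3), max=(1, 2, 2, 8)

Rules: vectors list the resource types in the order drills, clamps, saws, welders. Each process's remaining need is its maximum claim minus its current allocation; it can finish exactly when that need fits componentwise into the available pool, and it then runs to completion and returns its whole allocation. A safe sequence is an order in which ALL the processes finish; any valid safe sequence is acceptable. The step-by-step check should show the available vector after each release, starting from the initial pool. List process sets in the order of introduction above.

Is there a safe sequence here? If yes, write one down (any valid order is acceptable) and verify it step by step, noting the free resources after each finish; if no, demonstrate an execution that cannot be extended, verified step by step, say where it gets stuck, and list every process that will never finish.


The state is UNSAFE.
Key observation: no order helps: past P6, P2, the free pool tops out at (1, 4, 1, 4), below what each blocked process needs in welders.
Going as far as possible: P6, P2; after that, nothing fits. Walking it through:
  pool = (0, 0, 1, 3)
  P6: need (0, 0, 1, 3) fits (0, 0, 1, 3); releases (1, 3, 0, 0), pool now (1, 3, 1, 3)
  P2: need (0, 1, 0, 1) fits (1, 3, 1, 3); releases (0, 1, 0, 1), pool now (1, 4, 1, 4)
  P1 cannot run: need (1, 4, 1, 5) vs free (1, 4, 1, 4) (insufficient welders)
  P3 cannot run: need (0, 1, 0, 5) vs free (1, 4, 1, 4) (insufficient welders)
Processes that can never finish: P1 and P3.


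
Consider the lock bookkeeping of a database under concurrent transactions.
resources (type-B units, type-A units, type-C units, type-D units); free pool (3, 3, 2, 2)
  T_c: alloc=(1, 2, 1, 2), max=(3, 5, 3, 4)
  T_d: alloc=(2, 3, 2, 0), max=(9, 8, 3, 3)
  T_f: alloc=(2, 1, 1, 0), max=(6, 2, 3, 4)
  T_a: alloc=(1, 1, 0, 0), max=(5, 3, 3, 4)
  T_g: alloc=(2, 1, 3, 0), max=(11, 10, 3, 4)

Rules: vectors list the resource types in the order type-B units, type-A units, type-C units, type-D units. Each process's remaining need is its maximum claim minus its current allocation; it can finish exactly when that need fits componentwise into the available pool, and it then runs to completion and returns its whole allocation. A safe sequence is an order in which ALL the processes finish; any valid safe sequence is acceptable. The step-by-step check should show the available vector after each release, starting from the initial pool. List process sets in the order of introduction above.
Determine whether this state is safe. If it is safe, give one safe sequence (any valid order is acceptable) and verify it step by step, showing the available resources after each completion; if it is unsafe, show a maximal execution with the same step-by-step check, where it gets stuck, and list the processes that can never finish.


SAFE, for example via the order T_c, T_f, T_a, T_d, T_g.
Key observation: T_c is the earliest step where a requested resource binds exactly: need (2, 3, 2, 2), pool (3, 3, 2, 2) at its turn.
Step-by-step check:
  pool = (3, 3, 2, 2)
  T_c: need (2, 3, 2, 2) fits (3, 3, 2, 2); releases (1, 2, 1, 2), pool now (4, 5, 3, 4)
  T_f: need (4, 1, 2, 4) fits (4, 5, 3, 4); releases (2, 1, 1, 0), pool now (6, 6, 4, 4)
  T_a: need (4, 2, 3, 4) fits (6, 6, 4, 4); releases (1, 1, 0, 0), pool now (7, 7, 4, 4)
  T_d: need (7, 5, 1, 3) fits (7, 7, 4, 4); releases (2, 3, 2, 0), pool now (9, 10, 6, 4)
  T_g: need (9, 9, 0, 4) fits (9, 10, 6, 4); releases (2, 1, 3, 0), pool now (11, 11, 9, 4)


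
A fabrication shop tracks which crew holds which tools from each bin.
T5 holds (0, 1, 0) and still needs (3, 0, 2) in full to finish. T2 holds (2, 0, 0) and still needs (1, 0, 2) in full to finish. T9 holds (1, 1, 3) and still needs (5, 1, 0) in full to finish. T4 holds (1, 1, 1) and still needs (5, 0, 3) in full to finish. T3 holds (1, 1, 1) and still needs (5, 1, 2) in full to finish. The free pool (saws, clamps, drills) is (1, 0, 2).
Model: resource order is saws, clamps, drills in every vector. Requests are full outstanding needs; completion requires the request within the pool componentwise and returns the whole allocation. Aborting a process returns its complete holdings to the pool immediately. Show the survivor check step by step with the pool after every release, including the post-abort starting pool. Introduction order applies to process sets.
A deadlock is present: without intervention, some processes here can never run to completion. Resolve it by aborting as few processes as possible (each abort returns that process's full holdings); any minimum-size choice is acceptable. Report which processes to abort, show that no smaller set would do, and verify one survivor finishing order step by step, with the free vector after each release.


The answer: abort T4 and T3.
Key observation: T9 had no path to completion before; after the abort of T4 and T3 ((2, 2, 2) returned), step 2 is where it fits.
Why nothing smaller works — every single abort fails: T5 alone leaves T9 blocked (short on saws); T2 alone leaves T9 blocked (short on saws); T9 alone leaves T4 blocked (short on saws); T4 alone leaves T9 blocked (short on saws); T3 alone leaves T9 blocked (short on saws).
One survivor order: T2, T9, T5. Verifying each step (post-abort pool first):
  pool = (3, 2, 4)
  T2: need (1, 0, 2) fits (3, 2, 4); releases (2, 0, 0), pool now (5, 2, 4)
  T9: need (5, 1, 0) fits (5, 2, 4); releases (1, 1, 3), pool now (6, 3, 7)
  T5: need (3, 0, 2) fits (6, 3, 7); releases (0, 1, 0), pool now (6, 4, 7)


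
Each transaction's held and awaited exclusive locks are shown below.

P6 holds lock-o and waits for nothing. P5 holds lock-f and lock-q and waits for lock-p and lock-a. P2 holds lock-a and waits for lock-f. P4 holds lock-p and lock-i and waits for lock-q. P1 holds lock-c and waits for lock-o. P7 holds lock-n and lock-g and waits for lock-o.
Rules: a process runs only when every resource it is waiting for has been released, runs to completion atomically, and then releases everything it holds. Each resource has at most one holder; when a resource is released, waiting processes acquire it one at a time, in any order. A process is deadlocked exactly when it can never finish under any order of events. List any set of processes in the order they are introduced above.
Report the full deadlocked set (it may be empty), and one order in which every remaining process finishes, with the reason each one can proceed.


The deadlocked set is P5, P2 and P4.
Key observation: nobody on the ring P5 -> P2 -> P5 can start until another member finishes, which never happens; P4 is caught in further circular waits.
A valid finishing order for the others: P6, P7, P1.
Step-by-step check:
  P6 waits on nothing -> runs at once and releases lock-o
  run P7 (all its waits — lock-o — are resolved); releases lock-n and lock-g
  run P1 (all its waits — lock-o — are resolved); releases lock-c


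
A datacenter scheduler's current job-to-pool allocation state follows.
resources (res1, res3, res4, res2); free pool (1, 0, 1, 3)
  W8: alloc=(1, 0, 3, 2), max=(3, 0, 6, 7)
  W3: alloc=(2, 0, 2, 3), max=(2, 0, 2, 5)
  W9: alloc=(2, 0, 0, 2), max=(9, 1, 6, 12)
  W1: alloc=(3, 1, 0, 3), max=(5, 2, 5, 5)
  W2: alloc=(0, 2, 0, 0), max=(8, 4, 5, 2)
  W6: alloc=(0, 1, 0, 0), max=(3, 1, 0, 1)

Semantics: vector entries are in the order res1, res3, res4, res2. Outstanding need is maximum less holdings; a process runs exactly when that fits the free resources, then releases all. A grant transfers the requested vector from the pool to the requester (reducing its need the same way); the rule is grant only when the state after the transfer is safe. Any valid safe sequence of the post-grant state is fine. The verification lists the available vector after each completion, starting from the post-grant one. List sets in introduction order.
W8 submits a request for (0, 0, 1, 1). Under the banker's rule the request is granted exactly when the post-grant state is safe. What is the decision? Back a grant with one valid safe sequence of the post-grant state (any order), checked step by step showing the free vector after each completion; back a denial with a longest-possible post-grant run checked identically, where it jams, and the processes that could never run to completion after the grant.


GRANT: granting preserves safety; a valid post-grant sequence is W3, W6, W8, W1, W9, W2.
Key observation: even at the reduced pool (1, 0, 0, 2), W3 fits immediately, so safety survives the grant.
Check on the post-grant state, step by step:
  pool = (1, 0, 0, 2)
  W3 needs (0, 0, 0, 2) <= (1, 0, 0, 2) -> finishes; pool += (2, 0, 2, 3) = (3, 0, 2, 5)
  W6 needs (3, 0, 0, 1) <= (3, 0, 2, 5) -> finishes; pool += (0, 1, 0, 0) = (3, 1, 2, 5)
  W8 needs (2, 0, 2, 4) <= (3, 1, 2, 5) -> finishes; pool += (1, 0, 4, 3) = (4, 1, 6, 8)
  W1 needs (2, 1, 5, 2) <= (4, 1, 6, 8) -> finishes; pool += (3, 1, 0, 3) = (7, 2, 6, 11)
  W9 needs (7, 1, 6, 10) <= (7, 2, 6, 11) -> finishes; pool += (2, 0, 0, 2) = (9, 2, 6, 13)
  W2 needs (8, 2, 5, 2) <= (9, 2, 6, 13) -> finishes; pool += (0, 2, 0, 0) = (9, 4, 6, 13)


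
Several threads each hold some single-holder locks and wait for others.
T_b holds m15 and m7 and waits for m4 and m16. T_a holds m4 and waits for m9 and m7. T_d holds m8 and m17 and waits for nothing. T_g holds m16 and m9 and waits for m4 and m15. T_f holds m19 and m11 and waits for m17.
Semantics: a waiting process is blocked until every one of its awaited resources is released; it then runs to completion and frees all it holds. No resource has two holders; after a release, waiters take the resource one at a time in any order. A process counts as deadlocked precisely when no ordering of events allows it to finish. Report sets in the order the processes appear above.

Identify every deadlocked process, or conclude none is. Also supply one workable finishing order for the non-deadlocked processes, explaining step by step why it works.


Deadlocked set: T_b, T_a and T_g.
Key observation: the knot is the closed ring of waits T_b -> T_a -> T_b; T_g is caught in further circular waits.
One completion order for the rest: T_d, T_f.
Verifying each step:
  run T_d (it waits on nothing); releases m8 and m17
  T_f waits on m17 — all released -> runs and releases m19 and m11


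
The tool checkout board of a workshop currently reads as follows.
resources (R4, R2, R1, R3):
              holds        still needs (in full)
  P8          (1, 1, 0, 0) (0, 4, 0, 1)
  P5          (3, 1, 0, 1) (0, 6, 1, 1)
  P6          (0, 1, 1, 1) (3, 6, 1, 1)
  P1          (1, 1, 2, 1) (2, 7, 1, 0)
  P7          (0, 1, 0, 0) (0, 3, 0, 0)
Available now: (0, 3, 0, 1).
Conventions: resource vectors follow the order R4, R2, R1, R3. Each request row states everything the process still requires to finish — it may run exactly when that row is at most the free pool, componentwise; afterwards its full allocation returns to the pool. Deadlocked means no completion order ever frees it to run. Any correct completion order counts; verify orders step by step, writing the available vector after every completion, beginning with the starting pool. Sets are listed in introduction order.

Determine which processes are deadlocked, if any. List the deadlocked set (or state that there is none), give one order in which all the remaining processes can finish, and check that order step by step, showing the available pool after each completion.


Deadlocked: P5, P6 and P1.
Key observation: P7, P8 can finish, but then (1, 5, 0, 1) is all there is, and the blocked group's R2 demands exceed it.
One completion order for the rest: P7, P8. Check, step by step:
  pool = (0, 3, 0, 1)
  run P7 (needs (0, 3, 0, 0), free (0, 3, 0, 1)); after release of (0, 1, 0, 0) the pool is (0, 4, 0, 1)
  run P8 (needs (0, 4, 0, 1), free (0, 4, 0, 1)); after release of (1, 1, 0, 0) the pool is (1, 5, 0, 1)
The blocked processes can never fit:
  blocked: P5 wants (0, 6, 1, 1), pool (1, 5, 0, 1) — not enough R2 and R1
  blocked: P6 wants (3, 6, 1, 1), pool (1, 5, 0, 1) — not enough R4, R2 and R1
  blocked: P1 wants (2, 7, 1, 0), pool (1, 5, 0, 1) — not enough R4, R2 and R1


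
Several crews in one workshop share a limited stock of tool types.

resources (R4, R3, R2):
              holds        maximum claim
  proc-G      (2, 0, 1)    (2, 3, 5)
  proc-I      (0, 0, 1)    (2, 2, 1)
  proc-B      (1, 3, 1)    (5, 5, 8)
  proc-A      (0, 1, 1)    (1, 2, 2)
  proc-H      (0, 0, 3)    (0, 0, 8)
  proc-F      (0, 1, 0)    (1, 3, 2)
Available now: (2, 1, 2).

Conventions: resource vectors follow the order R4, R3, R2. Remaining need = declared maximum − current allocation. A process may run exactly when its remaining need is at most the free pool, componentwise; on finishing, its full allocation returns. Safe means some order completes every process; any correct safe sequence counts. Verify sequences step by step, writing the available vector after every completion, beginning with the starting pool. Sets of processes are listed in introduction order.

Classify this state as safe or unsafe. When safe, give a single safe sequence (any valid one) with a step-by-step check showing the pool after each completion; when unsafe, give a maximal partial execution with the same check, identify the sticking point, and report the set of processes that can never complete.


SAFE — a valid safe sequence is proc-A, proc-I, proc-F, proc-G, proc-H, proc-B.
Key observation: the first exact fit in this order is proc-A — it needs (1, 1, 1) with (2, 1, 2) free, meeting a requested resource to the last unit.
Walking it through:
  pool = (2, 1, 2)
  run proc-A (needs (1, 1, 1), free (2, 1, 2)); after release of (0, 1, 1) the pool is (2, 2, 3)
  run proc-I (needs (2, 2, 0), free (2, 2, 3)); after release of (0, 0, 1) the pool is (2, 2, 4)
  run proc-F (needs (1, 2, 2), free (2, 2, 4)); after release of (0, 1, 0) the pool is (2, 3, 4)
  run proc-G (needs (0, 3, 4), free (2, 3, 4)); after release of (2, 0, 1) the pool is (4, 3, 5)
  run proc-H (needs (0, 0, 5), free (4, 3, 5)); after release of (0, 0, 3) the pool is (4, 3, 8)
  run proc-B (needs (4, 2, 7), free (4, 3, 8)); after release of (1, 3, 1) the pool is (5, 6, 9)


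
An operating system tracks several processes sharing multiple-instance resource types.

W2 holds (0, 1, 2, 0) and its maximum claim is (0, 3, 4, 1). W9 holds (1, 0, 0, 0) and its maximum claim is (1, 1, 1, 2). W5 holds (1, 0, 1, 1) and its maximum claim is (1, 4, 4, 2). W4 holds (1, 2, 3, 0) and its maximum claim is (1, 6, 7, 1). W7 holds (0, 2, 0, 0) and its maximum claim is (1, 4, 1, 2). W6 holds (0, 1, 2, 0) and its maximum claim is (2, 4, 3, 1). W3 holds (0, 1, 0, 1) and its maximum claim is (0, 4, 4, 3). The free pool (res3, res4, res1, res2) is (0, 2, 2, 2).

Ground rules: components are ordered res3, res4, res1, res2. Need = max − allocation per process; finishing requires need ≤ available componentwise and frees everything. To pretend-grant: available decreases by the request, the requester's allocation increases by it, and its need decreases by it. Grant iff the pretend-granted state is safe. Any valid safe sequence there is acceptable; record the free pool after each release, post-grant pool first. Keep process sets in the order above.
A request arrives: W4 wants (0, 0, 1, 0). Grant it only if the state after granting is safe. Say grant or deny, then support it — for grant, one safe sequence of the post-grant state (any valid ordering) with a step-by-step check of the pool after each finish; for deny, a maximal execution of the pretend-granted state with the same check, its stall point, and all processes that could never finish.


DENY — the pretend-granted state is unsafe.
Key observation: after W9, W7 the pool peaks at (1, 4, 1, 2), and each blocked process is short somewhere: W2 on res1; W5 on res1; W4 on res1; W6 on res3; W3 on res1.
After a pretend grant, a maximal execution: W9, W7 — then nothing else fits. Check, step by step:
  pool = (0, 2, 1, 2)
  run W9 (needs (0, 1, 1, 2), free (0, 2, 1, 2)); after release of (1, 0, 0, 0) the pool is (1, 2, 1, 2)
  run W7 (needs (1, 2, 1, 2), free (1, 2, 1, 2)); after release of (0, 2, 0, 0) the pool is (1, 4, 1, 2)
  W2 still needs (0, 2, 2, 1) but only (1, 4, 1, 2) is free — short on res1
  W5 still needs (0, 4, 3, 1) but only (1, 4, 1, 2) is free — short on res1
  W4 still needs (0, 4, 3, 1) but only (1, 4, 1, 2) is free — short on res1
  W6 still needs (2, 3, 1, 1) but only (1, 4, 1, 2) is free — short on res3
  W3 still needs (0, 3, 4, 2) but only (1, 4, 1, 2) is free — short on res1
Processes that could never finish after the grant: W2, W5, W4, W6 and W3.


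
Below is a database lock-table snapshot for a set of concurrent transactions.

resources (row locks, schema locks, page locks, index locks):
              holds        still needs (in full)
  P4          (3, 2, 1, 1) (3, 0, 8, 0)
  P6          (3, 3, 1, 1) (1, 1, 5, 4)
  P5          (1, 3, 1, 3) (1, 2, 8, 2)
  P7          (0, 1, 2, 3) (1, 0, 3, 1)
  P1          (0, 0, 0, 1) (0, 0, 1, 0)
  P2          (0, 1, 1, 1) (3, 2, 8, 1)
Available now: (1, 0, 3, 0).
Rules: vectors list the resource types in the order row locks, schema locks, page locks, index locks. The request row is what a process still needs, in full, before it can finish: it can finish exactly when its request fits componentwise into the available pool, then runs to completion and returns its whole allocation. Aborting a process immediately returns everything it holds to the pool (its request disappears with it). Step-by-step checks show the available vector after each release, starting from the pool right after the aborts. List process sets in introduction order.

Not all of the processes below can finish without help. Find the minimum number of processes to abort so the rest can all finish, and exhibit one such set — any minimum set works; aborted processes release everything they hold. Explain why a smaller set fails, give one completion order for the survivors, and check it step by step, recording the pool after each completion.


Abort P4 and P2.
Key observation: P5 could never have finished before the abort; with (3, 3, 2, 2) returned by P4 and P2, it fits at step 4.
Why nothing smaller works — every single abort fails: P4 alone leaves P5 blocked (short on page locks); P6 alone leaves P4 blocked (short on page locks); P5 alone leaves P4 blocked (short on page locks); P7 alone leaves P4 blocked (short on page locks); P1 alone leaves P4 blocked (short on page locks); P2 alone leaves P4 blocked (short on page locks).
Survivors finish in the order: P7, P6, P1, P5. Verifying each step (pool after the aborts first):
  pool = (4, 3, 5, 2)
  run P7 (needs (1, 0, 3, 1), free (4, 3, 5, 2)); after release of (0, 1, 2, 3) the pool is (4, 4, 7, 5)
  run P6 (needs (1, 1, 5, 4), free (4, 4, 7, 5)); after release of (3, 3, 1, 1) the pool is (7, 7, 8, 6)
  run P1 (needs (0, 0, 1, 0), free (7, 7, 8, 6)); after release of (0, 0, 0, 1) the pool is (7, 7, 8, 7)
  run P5 (needs (1, 2, 8, 2), free (7, 7, 8, 7)); after release of (1, 3, 1, 3) the pool is (8, 10, 9, 10)


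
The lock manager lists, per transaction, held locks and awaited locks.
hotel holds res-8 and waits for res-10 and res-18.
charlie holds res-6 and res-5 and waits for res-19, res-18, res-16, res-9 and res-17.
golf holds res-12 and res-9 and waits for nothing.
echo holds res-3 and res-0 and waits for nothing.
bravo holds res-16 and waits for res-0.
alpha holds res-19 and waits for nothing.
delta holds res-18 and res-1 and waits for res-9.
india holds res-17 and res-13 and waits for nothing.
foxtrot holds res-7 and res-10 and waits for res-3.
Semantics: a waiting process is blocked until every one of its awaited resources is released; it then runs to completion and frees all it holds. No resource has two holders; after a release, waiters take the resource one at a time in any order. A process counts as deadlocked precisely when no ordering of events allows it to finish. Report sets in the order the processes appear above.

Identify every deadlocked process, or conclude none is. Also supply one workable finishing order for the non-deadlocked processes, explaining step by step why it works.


No process is deadlocked.
Key observation: the wait graph is acyclic; completion cascades from the unblocked processes through everyone else.
A valid finishing order for the others: echo, alpha, india, foxtrot, golf, delta, bravo, charlie, hotel.
Walking it through:
  run echo (it waits on nothing); releases res-3 and res-0
  run alpha (it waits on nothing); releases res-19
  run india (it waits on nothing); releases res-17 and res-13
  foxtrot: everything it awaited (res-3) is free; runs, freeing res-7 and res-10
  run golf (it waits on nothing); releases res-12 and res-9
  delta: everything it awaited (res-9) is free; runs, freeing res-18 and res-1
  bravo: everything it awaited (res-0) is free; runs, freeing res-16
  charlie: everything it awaited (res-19, res-18, res-16, res-9 and res-17) is free; runs, freeing res-6 and res-5
  hotel: everything it awaited (res-10 and res-18) is free; runs, freeing res-8


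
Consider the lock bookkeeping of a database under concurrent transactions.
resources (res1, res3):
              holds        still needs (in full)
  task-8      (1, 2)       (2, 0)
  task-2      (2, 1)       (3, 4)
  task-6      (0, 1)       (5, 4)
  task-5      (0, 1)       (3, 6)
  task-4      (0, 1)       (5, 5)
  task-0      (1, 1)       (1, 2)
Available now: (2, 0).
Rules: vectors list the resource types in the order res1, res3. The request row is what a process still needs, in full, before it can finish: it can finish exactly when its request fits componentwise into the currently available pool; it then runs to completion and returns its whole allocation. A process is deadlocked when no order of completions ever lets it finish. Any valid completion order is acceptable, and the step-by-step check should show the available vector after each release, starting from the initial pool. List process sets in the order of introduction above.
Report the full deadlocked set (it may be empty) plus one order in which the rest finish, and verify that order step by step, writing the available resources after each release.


Deadlocked: task-2, task-6, task-5 and task-4.
Key observation: res3 is the bottleneck — with task-8, task-0 done the pool holds (4, 3), short of every remaining need.
One completion order for the rest: task-8, task-0. Walking it through:
  pool = (2, 0)
  task-8 needs (2, 0) <= (2, 0) -> finishes; pool += (1, 2) = (3, 2)
  task-0 needs (1, 2) <= (3, 2) -> finishes; pool += (1, 1) = (4, 3)
None of the blocked processes ever fits:
  blocked: task-2 wants (3, 4), pool (4, 3) — not enough res3
  blocked: task-6 wants (5, 4), pool (4, 3) — not enough res1 and res3
  blocked: task-5 wants (3, 6), pool (4, 3) — not enough res3
  blocked: task-4 wants (5, 5), pool (4, 3) — not enough res1 and res3
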